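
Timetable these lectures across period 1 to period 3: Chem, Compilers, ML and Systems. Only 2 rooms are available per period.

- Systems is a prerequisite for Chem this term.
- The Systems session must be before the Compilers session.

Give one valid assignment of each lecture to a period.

Compilers=period 2, Systems=period 1, Chem=period 2, ML=period 1

Checking: Systems(period 1) before Chem(period 2); Systems(period 1) before Compilers(period 2); max 2 per period (cap 2).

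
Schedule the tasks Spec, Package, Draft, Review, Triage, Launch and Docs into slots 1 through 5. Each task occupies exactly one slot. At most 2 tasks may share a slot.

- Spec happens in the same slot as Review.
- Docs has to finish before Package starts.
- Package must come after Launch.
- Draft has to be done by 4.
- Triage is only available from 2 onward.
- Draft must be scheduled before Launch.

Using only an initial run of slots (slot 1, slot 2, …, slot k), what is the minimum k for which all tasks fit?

The precedence chain requires at least 3 distinct slots.
With at most 2 per slot and 7 tasks, at least 4 slots are needed.
4 works (last occupied slot: 4): for example Triage=2, Draft=1, Spec=4, Launch=2, Package=3, Review=4, Docs=1.

4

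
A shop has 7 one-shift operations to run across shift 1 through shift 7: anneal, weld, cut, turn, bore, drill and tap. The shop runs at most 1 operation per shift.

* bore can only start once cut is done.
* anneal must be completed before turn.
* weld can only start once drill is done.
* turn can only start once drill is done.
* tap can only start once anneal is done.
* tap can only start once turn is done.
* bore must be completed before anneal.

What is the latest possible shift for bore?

shift 4

Precedence pushes bore to at least shift 2; downstream work caps bore at shift 4.
bore at shift 4 is achievable: tap in shift 7, drill in shift 1, weld in shift 2, turn in shift 6, bore in shift 4, anneal in shift 5, cut in shift 3.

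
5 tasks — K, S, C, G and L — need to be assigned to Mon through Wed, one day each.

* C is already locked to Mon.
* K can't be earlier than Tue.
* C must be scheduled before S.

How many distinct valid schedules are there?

36

Splitting on K: it can be Tue (18), Wed (18). Listing each branch's schedules as (S, C, G, L):
K=Tue: (Tue,Mon,Mon,Mon) (Tue,Mon,Mon,Tue) (Tue,Mon,Mon,Wed) (Tue,Mon,Tue,Mon) (Tue,Mon,Tue,Tue) (Tue,Mon,Tue,Wed) (Tue,Mon,Wed,Mon) (Tue,Mon,Wed,Tue) (Tue,Mon,Wed,Wed) (Wed,Mon,Mon,Mon) (Wed,Mon,Mon,Tue) (Wed,Mon,Mon,Wed) (Wed,Mon,Tue,Mon) (Wed,Mon,Tue,Tue) (Wed,Mon,Tue,Wed) (Wed,Mon,Wed,Mon) (Wed,Mon,Wed,Tue) (Wed,Mon,Wed,Wed) — 18.
K=Wed: (Tue,Mon,Mon,Mon) (Tue,Mon,Mon,Tue) (Tue,Mon,Mon,Wed) (Tue,Mon,Tue,Mon) (Tue,Mon,Tue,Tue) (Tue,Mon,Tue,Wed) (Tue,Mon,Wed,Mon) (Tue,Mon,Wed,Tue) (Tue,Mon,Wed,Wed) (Wed,Mon,Mon,Mon) (Wed,Mon,Mon,Tue) (Wed,Mon,Mon,Wed) (Wed,Mon,Tue,Mon) (Wed,Mon,Tue,Tue) (Wed,Mon,Tue,Wed) (Wed,Mon,Wed,Mon) (Wed,Mon,Wed,Tue) (Wed,Mon,Wed,Wed) — 18.
Summing: 18 + 18 = 36.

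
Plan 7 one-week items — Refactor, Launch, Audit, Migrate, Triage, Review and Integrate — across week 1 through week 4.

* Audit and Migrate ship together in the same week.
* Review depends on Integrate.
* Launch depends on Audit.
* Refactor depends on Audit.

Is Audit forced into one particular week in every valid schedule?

Audit can be week 1 (e.g. Launch in week 2; Triage in week 1; Audit in week 1; Migrate in week 1; Integrate in week 1; Review in week 2; Refactor in week 2) or week 2 (e.g. Triage in week 1; Migrate in week 2; Integrate in week 1; Launch in week 3; Review in week 2; Audit in week 2; Refactor in week 3).

No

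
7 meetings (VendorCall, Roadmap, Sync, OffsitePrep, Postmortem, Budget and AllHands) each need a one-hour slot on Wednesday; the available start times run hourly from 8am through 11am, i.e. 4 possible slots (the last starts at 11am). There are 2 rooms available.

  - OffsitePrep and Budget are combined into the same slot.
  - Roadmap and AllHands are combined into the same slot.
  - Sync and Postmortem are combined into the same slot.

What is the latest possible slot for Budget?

11am

Budget at 11am is achievable: Roadmap in 9am, AllHands in 9am, VendorCall in 8am, Sync in 10am, OffsitePrep in 11am, Budget in 11am, Postmortem in 10am.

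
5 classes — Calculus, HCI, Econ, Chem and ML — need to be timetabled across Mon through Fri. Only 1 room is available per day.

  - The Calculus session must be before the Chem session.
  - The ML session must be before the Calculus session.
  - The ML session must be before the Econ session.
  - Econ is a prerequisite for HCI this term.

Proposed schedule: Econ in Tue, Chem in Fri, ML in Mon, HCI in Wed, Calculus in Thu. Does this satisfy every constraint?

Valid

The ML session must be before the Econ session — holds.
Econ is a prerequisite for HCI this term — holds.
The ML session must be before the Calculus session — holds.
Only 1 room is available per day — holds.
The Calculus session must be before the Chem session — holds.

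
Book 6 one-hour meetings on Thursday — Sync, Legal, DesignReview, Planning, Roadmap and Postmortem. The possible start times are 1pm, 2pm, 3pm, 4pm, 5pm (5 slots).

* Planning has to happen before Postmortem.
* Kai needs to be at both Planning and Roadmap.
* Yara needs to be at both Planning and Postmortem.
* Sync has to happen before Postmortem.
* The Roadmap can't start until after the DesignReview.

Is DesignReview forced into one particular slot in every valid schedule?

No

DesignReview can be 1pm (e.g. Planning=1pm, DesignReview=1pm, Sync=1pm, Legal=1pm, Roadmap=2pm, Postmortem=2pm) or 2pm (e.g. Roadmap in 3pm, Sync in 1pm, Postmortem in 2pm, Legal in 1pm, Planning in 1pm, DesignReview in 2pm).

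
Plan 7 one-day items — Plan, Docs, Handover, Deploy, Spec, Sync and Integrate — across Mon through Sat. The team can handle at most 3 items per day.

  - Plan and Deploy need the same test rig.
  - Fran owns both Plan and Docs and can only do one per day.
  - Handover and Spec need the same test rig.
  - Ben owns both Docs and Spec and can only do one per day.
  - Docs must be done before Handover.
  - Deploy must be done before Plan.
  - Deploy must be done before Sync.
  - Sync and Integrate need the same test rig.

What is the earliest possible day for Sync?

Precedence pushes Sync to at least Tue.
Sync at Tue is achievable: Integrate in Mon, Handover in Tue, Sync in Tue, Spec in Wed, Docs in Mon, Deploy in Mon, Plan in Tue.

Tue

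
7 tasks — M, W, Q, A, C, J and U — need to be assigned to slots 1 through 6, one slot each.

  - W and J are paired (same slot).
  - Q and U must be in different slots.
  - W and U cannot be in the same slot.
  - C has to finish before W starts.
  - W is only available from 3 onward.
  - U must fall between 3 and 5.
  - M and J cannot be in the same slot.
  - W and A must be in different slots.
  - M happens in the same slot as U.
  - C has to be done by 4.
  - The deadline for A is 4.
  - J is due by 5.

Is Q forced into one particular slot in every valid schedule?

Q can be 1 (e.g. J -> 4, W -> 4, U -> 3, C -> 1, M -> 3, Q -> 1, A -> 1) or 2 (e.g. J=4, W=4, M=3, C=1, A=1, U=3, Q=2).

No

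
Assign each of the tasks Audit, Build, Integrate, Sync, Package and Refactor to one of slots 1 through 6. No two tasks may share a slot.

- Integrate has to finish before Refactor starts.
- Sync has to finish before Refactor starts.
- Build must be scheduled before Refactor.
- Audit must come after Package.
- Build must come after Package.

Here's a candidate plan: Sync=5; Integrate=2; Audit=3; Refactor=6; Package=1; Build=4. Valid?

Valid

Sync has to finish before Refactor starts — holds.
No two tasks may share a slot — holds.
Audit must come after Package — holds.
Build must come after Package — holds.
Build must be scheduled before Refactor — holds.
Integrate has to finish before Refactor starts — holds.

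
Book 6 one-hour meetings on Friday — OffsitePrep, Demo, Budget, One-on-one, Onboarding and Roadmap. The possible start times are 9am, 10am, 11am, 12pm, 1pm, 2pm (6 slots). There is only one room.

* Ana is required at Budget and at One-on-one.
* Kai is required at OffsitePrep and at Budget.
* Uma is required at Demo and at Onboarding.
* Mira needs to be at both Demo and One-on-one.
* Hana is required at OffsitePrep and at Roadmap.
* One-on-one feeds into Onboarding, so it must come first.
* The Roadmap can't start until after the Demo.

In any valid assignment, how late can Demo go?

1pm

Downstream work caps Demo at 1pm.
Demo at 1pm is achievable: OffsitePrep in 11am; Onboarding in 10am; Demo in 1pm; Budget in 12pm; One-on-one in 9am; Roadmap in 2pm.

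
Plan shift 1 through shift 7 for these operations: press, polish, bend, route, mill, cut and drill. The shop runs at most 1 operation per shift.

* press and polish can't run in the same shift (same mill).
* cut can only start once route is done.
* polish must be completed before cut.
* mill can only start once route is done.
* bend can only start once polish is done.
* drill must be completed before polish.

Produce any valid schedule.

polish -> shift 2, mill -> shift 6, drill -> shift 1, bend -> shift 5, route -> shift 3, cut -> shift 4, press -> shift 7

Checking: route(shift 3) before mill(shift 6); route(shift 3) before cut(shift 4); polish(shift 2) before cut(shift 4); drill(shift 1) before polish(shift 2); polish(shift 2) before bend(shift 5); press(shift 7) != polish(shift 2); max 1 per shift (cap 1).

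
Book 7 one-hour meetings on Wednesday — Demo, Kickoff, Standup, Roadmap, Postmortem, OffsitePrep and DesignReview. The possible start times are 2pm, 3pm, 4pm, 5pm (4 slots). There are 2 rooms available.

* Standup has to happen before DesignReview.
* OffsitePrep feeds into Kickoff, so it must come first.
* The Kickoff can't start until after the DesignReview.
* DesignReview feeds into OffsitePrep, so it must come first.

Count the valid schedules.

Splitting on Demo: it can be 2pm (6), 3pm (6), 4pm (6), 5pm (6). Listing each branch's schedules as (Kickoff, Standup, Roadmap, Postmortem, OffsitePrep, DesignReview):
Demo=2pm: (5pm,2pm,3pm,4pm,4pm,3pm) (5pm,2pm,3pm,5pm,4pm,3pm) (5pm,2pm,4pm,3pm,4pm,3pm) (5pm,2pm,4pm,5pm,4pm,3pm) (5pm,2pm,5pm,3pm,4pm,3pm) (5pm,2pm,5pm,4pm,4pm,3pm) — 6.
Demo=3pm: (5pm,2pm,2pm,4pm,4pm,3pm) (5pm,2pm,2pm,5pm,4pm,3pm) (5pm,2pm,4pm,2pm,4pm,3pm) (5pm,2pm,4pm,5pm,4pm,3pm) (5pm,2pm,5pm,2pm,4pm,3pm) (5pm,2pm,5pm,4pm,4pm,3pm) — 6.
Demo=4pm: (5pm,2pm,2pm,3pm,4pm,3pm) (5pm,2pm,2pm,5pm,4pm,3pm) (5pm,2pm,3pm,2pm,4pm,3pm) (5pm,2pm,3pm,5pm,4pm,3pm) (5pm,2pm,5pm,2pm,4pm,3pm) (5pm,2pm,5pm,3pm,4pm,3pm) — 6.
Demo=5pm: (5pm,2pm,2pm,3pm,4pm,3pm) (5pm,2pm,2pm,4pm,4pm,3pm) (5pm,2pm,3pm,2pm,4pm,3pm) (5pm,2pm,3pm,4pm,4pm,3pm) (5pm,2pm,4pm,2pm,4pm,3pm) (5pm,2pm,4pm,3pm,4pm,3pm) — 6.
Summing: 6 + 6 + 6 + 6 = 24.

24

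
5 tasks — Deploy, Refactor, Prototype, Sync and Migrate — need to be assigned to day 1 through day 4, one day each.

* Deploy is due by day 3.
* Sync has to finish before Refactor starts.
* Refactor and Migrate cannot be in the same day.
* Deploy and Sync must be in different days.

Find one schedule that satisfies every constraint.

Deploy -> day 1, Migrate -> day 1, Sync -> day 2, Prototype -> day 1, Refactor -> day 3

Checking: Sync(day 2) before Refactor(day 3); Deploy(day 1) != Sync(day 2); Refactor(day 3) != Migrate(day 1); Deploy=day 1 in [day 1,day 3].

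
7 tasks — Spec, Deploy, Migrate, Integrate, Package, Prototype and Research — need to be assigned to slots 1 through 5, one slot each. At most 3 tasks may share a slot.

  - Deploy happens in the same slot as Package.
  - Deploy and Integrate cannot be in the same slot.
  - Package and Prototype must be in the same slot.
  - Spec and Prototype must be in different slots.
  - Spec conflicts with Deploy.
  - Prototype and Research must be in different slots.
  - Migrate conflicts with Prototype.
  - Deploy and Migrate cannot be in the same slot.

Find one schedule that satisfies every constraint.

Package in 2, Prototype in 2, Integrate in 1, Migrate in 1, Research in 3, Deploy in 2, Spec in 1

Checking: Deploy(2) != Migrate(1); Migrate(1) != Prototype(2); Spec(1) != Deploy(2); Spec(1) != Prototype(2); Deploy(2) != Integrate(1); Prototype(2) != Research(3); Package = Prototype = 2; Deploy = Package = 2; max 3 per slot (cap 3).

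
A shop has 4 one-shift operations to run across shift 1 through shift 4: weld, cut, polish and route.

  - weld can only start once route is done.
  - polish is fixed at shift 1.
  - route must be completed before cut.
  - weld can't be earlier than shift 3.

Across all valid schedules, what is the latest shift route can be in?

Downstream work caps route at shift 3.
route at shift 3 is achievable: weld -> shift 4; cut -> shift 4; polish -> shift 1; route -> shift 3.

shift 3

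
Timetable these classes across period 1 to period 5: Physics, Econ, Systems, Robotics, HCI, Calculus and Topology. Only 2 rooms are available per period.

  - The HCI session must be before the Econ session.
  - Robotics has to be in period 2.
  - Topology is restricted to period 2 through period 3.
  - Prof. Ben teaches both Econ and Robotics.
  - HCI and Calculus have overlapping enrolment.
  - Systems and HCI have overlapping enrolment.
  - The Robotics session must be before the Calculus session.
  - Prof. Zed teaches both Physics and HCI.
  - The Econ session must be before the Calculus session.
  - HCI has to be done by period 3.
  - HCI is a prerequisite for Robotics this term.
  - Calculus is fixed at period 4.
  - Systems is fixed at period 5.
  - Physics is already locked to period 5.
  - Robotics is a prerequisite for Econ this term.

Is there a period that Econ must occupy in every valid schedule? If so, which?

Robotics is fixed at period 2 and must come before Econ, so Econ is at least period 3.
Calculus is fixed at period 4 and must come after Econ, so Econ is at most period 3.
So Econ must be period 3.

period 3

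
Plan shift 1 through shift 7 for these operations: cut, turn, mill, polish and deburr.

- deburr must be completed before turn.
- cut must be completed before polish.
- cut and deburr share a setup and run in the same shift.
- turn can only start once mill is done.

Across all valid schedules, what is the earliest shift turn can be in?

Precedence pushes turn to at least shift 2.
turn at shift 2 is achievable: turn=shift 2; cut=shift 1; deburr=shift 1; polish=shift 2; mill=shift 1.

shift 2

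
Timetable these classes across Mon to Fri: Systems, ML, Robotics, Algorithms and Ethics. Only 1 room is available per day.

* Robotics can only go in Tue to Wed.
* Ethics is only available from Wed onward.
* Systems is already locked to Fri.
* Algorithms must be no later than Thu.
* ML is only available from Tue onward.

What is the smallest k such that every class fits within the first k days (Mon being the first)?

5

With at most 1 per day and 5 classes, at least 5 days are needed.
Systems can't be placed before Fri — that is day 5 counting from Mon — so the schedule must run through at least 5 days.
5 works (last occupied day: Fri): for example Robotics -> Tue; Systems -> Fri; Ethics -> Wed; Algorithms -> Mon; ML -> Thu.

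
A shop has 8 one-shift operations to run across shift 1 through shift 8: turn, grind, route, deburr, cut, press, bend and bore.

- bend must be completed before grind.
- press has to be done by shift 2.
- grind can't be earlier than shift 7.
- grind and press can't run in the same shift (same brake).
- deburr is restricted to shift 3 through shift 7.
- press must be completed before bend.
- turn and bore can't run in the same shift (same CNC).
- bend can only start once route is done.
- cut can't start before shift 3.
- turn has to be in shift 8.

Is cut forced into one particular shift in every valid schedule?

cut can be shift 3 (e.g. route in shift 1; cut in shift 3; bore in shift 1; deburr in shift 3; grind in shift 7; turn in shift 8; bend in shift 2; press in shift 1) or shift 4 (e.g. deburr in shift 3, route in shift 1, cut in shift 4, grind in shift 7, press in shift 1, bend in shift 2, bore in shift 1, turn in shift 8).

No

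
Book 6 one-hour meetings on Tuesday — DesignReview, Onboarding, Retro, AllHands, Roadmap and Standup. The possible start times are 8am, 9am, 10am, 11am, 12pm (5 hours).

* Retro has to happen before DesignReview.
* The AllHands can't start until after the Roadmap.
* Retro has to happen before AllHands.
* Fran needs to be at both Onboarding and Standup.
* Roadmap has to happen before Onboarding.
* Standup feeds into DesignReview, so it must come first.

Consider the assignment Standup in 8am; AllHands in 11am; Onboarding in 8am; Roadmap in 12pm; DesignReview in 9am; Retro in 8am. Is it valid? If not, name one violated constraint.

No. Roadmap has to happen before Onboarding is not satisfied.

Retro has to happen before AllHands — holds.
Retro has to happen before DesignReview — holds.
The AllHands can't start until after the Roadmap — violated.
Fran needs to be at both Onboarding and Standup — violated.
Standup feeds into DesignReview, so it must come first — holds.
Roadmap has to happen before Onboarding — violated.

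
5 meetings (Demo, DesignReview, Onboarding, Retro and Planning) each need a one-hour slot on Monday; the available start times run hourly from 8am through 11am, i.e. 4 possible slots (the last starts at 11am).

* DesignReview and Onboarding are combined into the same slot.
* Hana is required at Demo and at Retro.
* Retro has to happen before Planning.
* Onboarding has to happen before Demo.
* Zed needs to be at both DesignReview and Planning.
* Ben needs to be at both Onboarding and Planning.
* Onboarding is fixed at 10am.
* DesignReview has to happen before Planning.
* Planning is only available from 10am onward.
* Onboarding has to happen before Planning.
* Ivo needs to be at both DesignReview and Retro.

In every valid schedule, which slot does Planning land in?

Planning's window is 10am–11am.
Onboarding is fixed at 10am, and Planning can't share a slot with Onboarding.
So Planning must be 11am.

11am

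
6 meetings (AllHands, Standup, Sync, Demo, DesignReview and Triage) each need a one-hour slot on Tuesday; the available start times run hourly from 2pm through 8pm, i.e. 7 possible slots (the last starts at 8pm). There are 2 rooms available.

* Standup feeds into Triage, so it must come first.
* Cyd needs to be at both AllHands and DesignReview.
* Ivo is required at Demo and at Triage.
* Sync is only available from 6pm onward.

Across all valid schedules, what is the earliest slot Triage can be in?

3pm

Precedence pushes Triage to at least 3pm.
Triage at 3pm is achievable: Demo in 4pm; Standup in 2pm; Sync in 6pm; Triage in 3pm; AllHands in 2pm; DesignReview in 3pm.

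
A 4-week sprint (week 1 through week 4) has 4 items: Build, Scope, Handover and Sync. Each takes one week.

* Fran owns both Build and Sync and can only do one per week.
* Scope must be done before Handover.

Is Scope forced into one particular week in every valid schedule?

Scope can be week 1 (e.g. Scope in week 1, Build in week 1, Sync in week 2, Handover in week 2) or week 2 (e.g. Scope in week 2; Handover in week 3; Sync in week 2; Build in week 1).

No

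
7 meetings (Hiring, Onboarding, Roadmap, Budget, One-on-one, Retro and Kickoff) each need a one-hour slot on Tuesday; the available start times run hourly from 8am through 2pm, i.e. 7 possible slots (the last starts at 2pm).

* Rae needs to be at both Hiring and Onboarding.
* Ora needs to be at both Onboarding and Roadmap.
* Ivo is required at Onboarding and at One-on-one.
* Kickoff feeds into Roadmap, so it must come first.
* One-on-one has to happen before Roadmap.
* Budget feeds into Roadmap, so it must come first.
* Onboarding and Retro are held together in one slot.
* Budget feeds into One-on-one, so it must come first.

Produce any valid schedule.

Roadmap in 10am; Kickoff in 8am; Hiring in 8am; Retro in 11am; Onboarding in 11am; Budget in 8am; One-on-one in 9am

Checking: Budget(8am) before One-on-one(9am); Budget(8am) before Roadmap(10am); One-on-one(9am) before Roadmap(10am); Kickoff(8am) before Roadmap(10am); Onboarding(11am) != One-on-one(9am); Hiring(8am) != Onboarding(11am); Onboarding(11am) != Roadmap(10am); Onboarding = Retro = 11am.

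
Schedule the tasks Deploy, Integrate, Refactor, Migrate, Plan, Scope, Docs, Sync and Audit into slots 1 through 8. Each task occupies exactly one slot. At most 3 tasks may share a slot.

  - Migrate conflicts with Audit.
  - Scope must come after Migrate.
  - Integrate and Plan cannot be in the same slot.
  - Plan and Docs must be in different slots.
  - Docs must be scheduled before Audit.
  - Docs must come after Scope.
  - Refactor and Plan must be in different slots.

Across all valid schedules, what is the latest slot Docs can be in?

7

Precedence pushes Docs to at least 3; downstream work caps Docs at 7.
Docs at 7 is achievable: Scope=2, Integrate=1, Sync=2, Docs=7, Refactor=2, Plan=3, Deploy=1, Audit=8, Migrate=1.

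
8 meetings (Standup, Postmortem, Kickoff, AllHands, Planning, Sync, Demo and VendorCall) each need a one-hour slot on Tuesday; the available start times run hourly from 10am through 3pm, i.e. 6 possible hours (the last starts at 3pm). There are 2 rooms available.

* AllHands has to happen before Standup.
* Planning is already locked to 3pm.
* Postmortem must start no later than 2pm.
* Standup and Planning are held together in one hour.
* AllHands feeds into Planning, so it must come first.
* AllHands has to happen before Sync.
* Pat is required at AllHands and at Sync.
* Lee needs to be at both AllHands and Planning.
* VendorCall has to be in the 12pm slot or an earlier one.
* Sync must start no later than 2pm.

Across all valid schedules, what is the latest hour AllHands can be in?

Downstream work caps AllHands at 1pm.
AllHands at 1pm is achievable: Standup in 3pm; Sync in 2pm; Planning in 3pm; Kickoff in 11am; AllHands in 1pm; Postmortem in 10am; VendorCall in 10am; Demo in 11am.

1pm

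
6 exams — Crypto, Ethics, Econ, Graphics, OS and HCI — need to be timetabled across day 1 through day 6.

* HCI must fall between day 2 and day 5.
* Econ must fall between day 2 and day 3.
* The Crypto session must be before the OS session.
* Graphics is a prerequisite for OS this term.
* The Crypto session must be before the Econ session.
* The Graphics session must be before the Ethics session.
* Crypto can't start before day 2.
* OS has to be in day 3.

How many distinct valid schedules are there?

36

Splitting on Ethics: it can be day 2 (4), day 3 (8), day 4 (8), day 5 (8), day 6 (8). Listing each branch's schedules as (Crypto, Econ, Graphics, OS, HCI) by day number:
Ethics=day 2: (2,3,1,3,2) (2,3,1,3,3) (2,3,1,3,4) (2,3,1,3,5) — 4.
Ethics=day 3: (2,3,1,3,2) (2,3,1,3,3) (2,3,1,3,4) (2,3,1,3,5) (2,3,2,3,2) (2,3,2,3,3) (2,3,2,3,4) (2,3,2,3,5) — 8.
Ethics=day 4: (2,3,1,3,2) (2,3,1,3,3) (2,3,1,3,4) (2,3,1,3,5) (2,3,2,3,2) (2,3,2,3,3) (2,3,2,3,4) (2,3,2,3,5) — 8.
Ethics=day 5: (2,3,1,3,2) (2,3,1,3,3) (2,3,1,3,4) (2,3,1,3,5) (2,3,2,3,2) (2,3,2,3,3) (2,3,2,3,4) (2,3,2,3,5) — 8.
Ethics=day 6: (2,3,1,3,2) (2,3,1,3,3) (2,3,1,3,4) (2,3,1,3,5) (2,3,2,3,2) (2,3,2,3,3) (2,3,2,3,4) (2,3,2,3,5) — 8.
Summing: 4 + 8 + 8 + 8 + 8 = 36.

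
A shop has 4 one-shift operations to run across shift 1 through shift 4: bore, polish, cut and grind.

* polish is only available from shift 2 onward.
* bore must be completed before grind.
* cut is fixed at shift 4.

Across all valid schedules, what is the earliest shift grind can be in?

shift 2

Precedence pushes grind to at least shift 2.
grind at shift 2 is achievable: polish=shift 2, grind=shift 2, bore=shift 1, cut=shift 4.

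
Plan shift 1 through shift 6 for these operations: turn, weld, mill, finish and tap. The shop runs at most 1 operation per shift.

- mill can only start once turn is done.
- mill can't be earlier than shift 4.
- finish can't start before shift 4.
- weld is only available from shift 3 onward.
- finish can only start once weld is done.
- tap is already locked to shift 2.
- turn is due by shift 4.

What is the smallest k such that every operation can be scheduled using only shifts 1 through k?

5 shifts

The precedence chain requires at least 2 distinct shifts.
With at most 1 per shift and 5 operations, at least 5 shifts are needed.
mill can't be placed before shift 4, so the schedule must run through at least shift 4.
5 works (last occupied shift: shift 5): for example turn=shift 1; finish=shift 5; weld=shift 3; mill=shift 4; tap=shift 2.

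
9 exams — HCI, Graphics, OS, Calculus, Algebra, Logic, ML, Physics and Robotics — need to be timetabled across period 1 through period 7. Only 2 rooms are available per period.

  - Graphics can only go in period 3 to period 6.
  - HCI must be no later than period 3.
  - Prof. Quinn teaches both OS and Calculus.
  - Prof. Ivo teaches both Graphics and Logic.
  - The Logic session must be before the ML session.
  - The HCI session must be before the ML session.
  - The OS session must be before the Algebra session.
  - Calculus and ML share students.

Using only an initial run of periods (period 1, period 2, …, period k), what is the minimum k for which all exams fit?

5 periods

The precedence chain requires at least 2 distinct periods.
With at most 2 per period and 9 exams, at least 5 periods are needed.
Graphics can't be placed before period 3, so the schedule must run through at least period 3.
5 works (last occupied period: period 5): for example Graphics -> period 3, Physics -> period 4, OS -> period 2, Robotics -> period 5, Calculus -> period 4, HCI -> period 1, Logic -> period 1, Algebra -> period 3, ML -> period 2.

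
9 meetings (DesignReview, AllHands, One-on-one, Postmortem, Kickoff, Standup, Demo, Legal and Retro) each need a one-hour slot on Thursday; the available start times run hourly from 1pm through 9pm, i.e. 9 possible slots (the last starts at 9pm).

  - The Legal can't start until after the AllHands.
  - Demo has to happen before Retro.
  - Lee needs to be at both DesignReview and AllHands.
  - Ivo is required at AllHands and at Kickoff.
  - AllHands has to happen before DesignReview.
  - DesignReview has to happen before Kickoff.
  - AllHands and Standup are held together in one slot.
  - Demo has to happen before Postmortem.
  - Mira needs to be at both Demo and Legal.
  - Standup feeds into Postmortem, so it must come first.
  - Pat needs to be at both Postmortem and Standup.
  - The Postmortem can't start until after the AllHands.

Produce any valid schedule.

DesignReview=2pm, Postmortem=2pm, Demo=1pm, Retro=2pm, Kickoff=3pm, One-on-one=1pm, Standup=1pm, AllHands=1pm, Legal=2pm

Checking: AllHands(1pm) before Postmortem(2pm); Demo(1pm) before Retro(2pm); AllHands(1pm) before DesignReview(2pm); Demo(1pm) before Postmortem(2pm); DesignReview(2pm) before Kickoff(3pm); AllHands(1pm) before Legal(2pm); Standup(1pm) before Postmortem(2pm); AllHands(1pm) != Kickoff(3pm); DesignReview(2pm) != AllHands(1pm); Postmortem(2pm) != Standup(1pm); Demo(1pm) != Legal(2pm); AllHands = Standup = 1pm.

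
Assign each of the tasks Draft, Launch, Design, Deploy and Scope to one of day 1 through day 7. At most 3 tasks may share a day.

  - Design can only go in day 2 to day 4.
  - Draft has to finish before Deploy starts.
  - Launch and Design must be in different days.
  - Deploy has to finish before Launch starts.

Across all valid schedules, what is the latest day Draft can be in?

Downstream work caps Draft at day 5.
Draft at day 5 is achievable: Draft in day 5; Launch in day 7; Design in day 2; Deploy in day 6; Scope in day 1.

day 5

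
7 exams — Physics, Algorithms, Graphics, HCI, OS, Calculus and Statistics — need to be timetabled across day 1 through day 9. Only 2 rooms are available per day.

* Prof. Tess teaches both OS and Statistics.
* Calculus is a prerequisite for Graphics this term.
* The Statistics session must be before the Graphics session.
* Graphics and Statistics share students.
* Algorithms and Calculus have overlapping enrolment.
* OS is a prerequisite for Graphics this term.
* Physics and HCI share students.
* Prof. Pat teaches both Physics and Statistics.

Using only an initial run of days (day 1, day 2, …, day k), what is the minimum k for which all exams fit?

4

The precedence chain requires at least 2 distinct days.
With at most 2 per day and 7 exams, at least 4 days are needed.
4 works (last occupied day: day 4): for example Statistics -> day 2; Algorithms -> day 2; OS -> day 1; Graphics -> day 3; HCI -> day 4; Calculus -> day 1; Physics -> day 3.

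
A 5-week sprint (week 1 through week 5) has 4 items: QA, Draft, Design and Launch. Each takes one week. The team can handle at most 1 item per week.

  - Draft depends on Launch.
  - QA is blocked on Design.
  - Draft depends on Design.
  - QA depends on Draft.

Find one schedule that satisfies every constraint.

Launch -> week 2, Design -> week 1, QA -> week 4, Draft -> week 3

Checking: Draft(week 3) before QA(week 4); Launch(week 2) before Draft(week 3); Design(week 1) before Draft(week 3); Design(week 1) before QA(week 4); max 1 per week (cap 1).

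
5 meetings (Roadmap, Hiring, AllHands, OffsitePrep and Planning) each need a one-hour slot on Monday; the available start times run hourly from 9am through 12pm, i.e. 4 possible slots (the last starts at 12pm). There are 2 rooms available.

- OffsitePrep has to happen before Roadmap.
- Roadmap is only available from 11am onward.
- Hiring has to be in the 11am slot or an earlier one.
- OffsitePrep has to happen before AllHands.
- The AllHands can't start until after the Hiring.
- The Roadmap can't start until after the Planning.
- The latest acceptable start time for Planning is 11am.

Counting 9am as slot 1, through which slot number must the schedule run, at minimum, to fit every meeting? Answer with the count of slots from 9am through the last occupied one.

The precedence chain requires at least 2 distinct slots.
With at most 2 per slot and 5 meetings, at least 3 slots are needed.
Roadmap can't be placed before 11am — that is slot 3 counting from 9am — so the schedule must run through at least 3 slots.
3 works (last occupied slot: 11am): for example OffsitePrep=9am, Planning=10am, Hiring=9am, AllHands=10am, Roadmap=11am.

3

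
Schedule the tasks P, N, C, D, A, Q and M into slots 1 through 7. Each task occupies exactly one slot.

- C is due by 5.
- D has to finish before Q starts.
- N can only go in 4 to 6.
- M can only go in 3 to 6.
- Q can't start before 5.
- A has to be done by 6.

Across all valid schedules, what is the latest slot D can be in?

6

Downstream work caps D at 6.
D at 6 is achievable: C=1, N=4, P=1, M=3, A=1, Q=7, D=6.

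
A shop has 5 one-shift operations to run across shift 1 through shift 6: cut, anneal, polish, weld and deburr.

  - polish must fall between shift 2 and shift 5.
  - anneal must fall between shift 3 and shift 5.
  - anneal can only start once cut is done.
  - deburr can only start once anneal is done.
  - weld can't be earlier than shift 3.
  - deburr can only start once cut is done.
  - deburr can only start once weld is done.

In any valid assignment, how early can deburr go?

Precedence pushes deburr to at least shift 4.
deburr at shift 4 is achievable: polish=shift 2, anneal=shift 3, weld=shift 3, cut=shift 1, deburr=shift 4.

shift 4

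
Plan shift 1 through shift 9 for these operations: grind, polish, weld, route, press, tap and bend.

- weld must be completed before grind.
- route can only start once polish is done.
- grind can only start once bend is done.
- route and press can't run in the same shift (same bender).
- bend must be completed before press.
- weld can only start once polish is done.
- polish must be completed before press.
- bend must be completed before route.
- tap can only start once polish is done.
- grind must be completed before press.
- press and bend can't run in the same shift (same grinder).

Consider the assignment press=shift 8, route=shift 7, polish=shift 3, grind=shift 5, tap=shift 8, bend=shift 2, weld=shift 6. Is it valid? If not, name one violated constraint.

Invalid. weld must be completed before grind.

grind must be completed before press — holds.
route can only start once polish is done — holds.
polish must be completed before press — holds.
tap can only start once polish is done — holds.
bend must be completed before press — holds.
grind can only start once bend is done — holds.
bend must be completed before route — holds.
route and press can't run in the same shift (same bender) — holds.
weld can only start once polish is done — holds.
weld must be completed before grind — violated.
press and bend can't run in the same shift (same grinder) — holds.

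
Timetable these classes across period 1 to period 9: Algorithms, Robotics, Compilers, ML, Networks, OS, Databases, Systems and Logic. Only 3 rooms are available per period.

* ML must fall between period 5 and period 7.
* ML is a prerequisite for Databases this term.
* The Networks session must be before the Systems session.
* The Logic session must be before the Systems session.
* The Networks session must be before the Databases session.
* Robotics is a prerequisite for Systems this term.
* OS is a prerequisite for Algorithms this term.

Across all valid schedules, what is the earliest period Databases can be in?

Precedence pushes Databases to at least period 6.
Databases at period 6 is achievable: Logic in period 1, Networks in period 1, OS in period 2, Databases in period 6, Robotics in period 1, ML in period 5, Systems in period 2, Algorithms in period 3, Compilers in period 2.

period 6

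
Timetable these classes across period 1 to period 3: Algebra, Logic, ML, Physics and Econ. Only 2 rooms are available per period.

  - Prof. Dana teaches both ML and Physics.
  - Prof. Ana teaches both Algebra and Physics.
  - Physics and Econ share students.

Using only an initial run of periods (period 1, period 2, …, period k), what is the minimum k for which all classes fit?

3

With at most 2 per period and 5 classes, at least 3 periods are needed.
3 works (last occupied period: period 3): for example Physics -> period 3, Econ -> period 2, ML -> period 2, Logic -> period 1, Algebra -> period 1.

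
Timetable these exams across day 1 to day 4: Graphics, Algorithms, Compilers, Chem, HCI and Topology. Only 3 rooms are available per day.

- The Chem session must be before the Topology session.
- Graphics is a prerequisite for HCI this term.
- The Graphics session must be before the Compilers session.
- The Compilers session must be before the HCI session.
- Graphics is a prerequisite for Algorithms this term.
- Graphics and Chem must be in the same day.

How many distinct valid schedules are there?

31

Splitting on Graphics: it can be day 1 (27), day 2 (4). Listing each branch's schedules as (Algorithms, Compilers, Chem, HCI, Topology) by day number:
Graphics=day 1: (2,2,1,3,2) (2,2,1,3,3) (2,2,1,3,4) (2,2,1,4,2) (2,2,1,4,3) (2,2,1,4,4) (2,3,1,4,2) (2,3,1,4,3) (2,3,1,4,4) (3,2,1,3,2) (3,2,1,3,3) (3,2,1,3,4) (3,2,1,4,2) (3,2,1,4,3) (3,2,1,4,4) (3,3,1,4,2) (3,3,1,4,3) (3,3,1,4,4) (4,2,1,3,2) (4,2,1,3,3) (4,2,1,3,4) (4,2,1,4,2) (4,2,1,4,3) (4,2,1,4,4) (4,3,1,4,2) (4,3,1,4,3) (4,3,1,4,4) — 27.
Graphics=day 2: (3,3,2,4,3) (3,3,2,4,4) (4,3,2,4,3) (4,3,2,4,4) — 4.
Summing: 27 + 4 = 31.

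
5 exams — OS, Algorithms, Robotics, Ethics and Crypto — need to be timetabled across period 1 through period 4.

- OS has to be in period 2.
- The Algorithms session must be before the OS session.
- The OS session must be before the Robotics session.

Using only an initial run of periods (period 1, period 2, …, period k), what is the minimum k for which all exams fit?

The precedence chain requires at least 3 distinct periods.
3 works (last occupied period: period 3): for example Ethics in period 1, Crypto in period 1, Algorithms in period 1, OS in period 2, Robotics in period 3.

3 periods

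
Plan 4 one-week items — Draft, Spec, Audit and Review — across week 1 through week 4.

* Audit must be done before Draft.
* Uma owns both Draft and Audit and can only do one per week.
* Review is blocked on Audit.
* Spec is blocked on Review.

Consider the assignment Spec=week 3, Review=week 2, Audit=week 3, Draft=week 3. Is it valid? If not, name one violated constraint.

No — it violates: Uma owns both Draft and Audit and can only do one per week

Review is blocked on Audit — violated.
Uma owns both Draft and Audit and can only do one per week — violated.
Spec is blocked on Review — holds.
Audit must be done before Draft — violated.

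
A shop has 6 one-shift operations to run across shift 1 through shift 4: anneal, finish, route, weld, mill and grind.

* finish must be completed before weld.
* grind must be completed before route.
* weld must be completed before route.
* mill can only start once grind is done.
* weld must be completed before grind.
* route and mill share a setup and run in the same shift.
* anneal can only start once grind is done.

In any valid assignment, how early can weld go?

shift 2

Precedence pushes weld to at least shift 2; downstream work caps weld at shift 2.
weld at shift 2 is achievable: weld=shift 2; grind=shift 3; finish=shift 1; route=shift 4; mill=shift 4; anneal=shift 4.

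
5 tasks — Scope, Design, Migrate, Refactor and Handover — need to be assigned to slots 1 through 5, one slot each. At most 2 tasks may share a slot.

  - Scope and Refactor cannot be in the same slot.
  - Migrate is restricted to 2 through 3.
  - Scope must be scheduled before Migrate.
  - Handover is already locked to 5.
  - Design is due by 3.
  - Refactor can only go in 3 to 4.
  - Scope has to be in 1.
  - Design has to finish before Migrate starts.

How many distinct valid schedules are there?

6

Splitting on Design: it can be 1 (4), 2 (2). Listing each branch's schedules as (Scope, Migrate, Refactor, Handover):
Design=1: (1,2,3,5) (1,2,4,5) (1,3,3,5) (1,3,4,5) — 4.
Design=2: (1,3,3,5) (1,3,4,5) — 2.
Summing: 4 + 2 = 6.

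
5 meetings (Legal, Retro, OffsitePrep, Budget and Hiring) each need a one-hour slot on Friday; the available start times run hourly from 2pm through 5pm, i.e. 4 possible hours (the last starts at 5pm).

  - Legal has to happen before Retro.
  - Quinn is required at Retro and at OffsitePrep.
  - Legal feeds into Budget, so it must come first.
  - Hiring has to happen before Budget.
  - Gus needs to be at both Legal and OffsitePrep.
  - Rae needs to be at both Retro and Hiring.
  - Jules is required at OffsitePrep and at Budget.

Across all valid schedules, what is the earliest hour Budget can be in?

3pm

Precedence pushes Budget to at least 3pm.
Budget at 3pm is achievable: Retro in 3pm; Hiring in 2pm; Legal in 2pm; Budget in 3pm; OffsitePrep in 4pm.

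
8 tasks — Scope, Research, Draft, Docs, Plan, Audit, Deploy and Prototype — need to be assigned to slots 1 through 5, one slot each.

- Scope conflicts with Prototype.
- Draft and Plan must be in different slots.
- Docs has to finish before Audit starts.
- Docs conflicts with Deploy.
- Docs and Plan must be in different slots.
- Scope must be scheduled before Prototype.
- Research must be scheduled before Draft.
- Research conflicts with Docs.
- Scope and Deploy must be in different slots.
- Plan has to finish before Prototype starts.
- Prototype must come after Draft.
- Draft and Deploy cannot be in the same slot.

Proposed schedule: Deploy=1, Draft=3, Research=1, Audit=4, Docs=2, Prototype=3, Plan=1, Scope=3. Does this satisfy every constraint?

No. Scope conflicts with Prototype is not satisfied.

Docs conflicts with Deploy — holds.
Draft and Deploy cannot be in the same slot — holds.
Research conflicts with Docs — holds.
Docs has to finish before Audit starts — holds.
Scope and Deploy must be in different slots — holds.
Prototype must come after Draft — violated.
Plan has to finish before Prototype starts — holds.
Research must be scheduled before Draft — holds.
Docs and Plan must be in different slots — holds.
Scope must be scheduled before Prototype — violated.
Scope conflicts with Prototype — violated.
Draft and Plan must be in different slots — holds.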